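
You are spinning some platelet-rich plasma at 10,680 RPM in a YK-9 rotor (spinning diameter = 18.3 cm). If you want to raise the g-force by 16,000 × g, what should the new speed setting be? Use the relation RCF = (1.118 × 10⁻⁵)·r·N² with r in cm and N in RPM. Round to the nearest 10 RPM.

r = 18.3 / 2 = 9.15 cm
Current RCF = 1.118 × 10⁻⁵ × 9.15 × (10680)² = 1.118 × 10⁻⁵ × 9.15 × 114,062,400 ≈ 11,668.2 × g
Target RCF = 11,668.2 + 16,000 = 27,668.2 × g
N² = 27,668.2 / (10.2297 × 10⁻⁵) = 270,469,320
N ≈ √270,469,320 ≈ 16,446.0

16450 RPM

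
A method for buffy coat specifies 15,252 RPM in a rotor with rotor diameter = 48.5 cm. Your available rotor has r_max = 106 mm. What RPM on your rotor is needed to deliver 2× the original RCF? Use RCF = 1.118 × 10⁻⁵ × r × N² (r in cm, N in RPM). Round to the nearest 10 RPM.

32620 RPM

Original rotor: r = 48.5 / 2 = 24.25 cm
RCF = 1.118 × 10⁻⁵ × r × N²
RCF_original = 1.118 × 10⁻⁵ × 24.25 × (15252)² = 1.118 × 10⁻⁵ × 24.25 × 232,623,504 ≈ 63,067.7 × g
Target RCF = 2 × 63,067.7 ≈ 126,135.4 × g
Your rotor: r = 106 mm = 10.6 cm
126,135.4 = 1.118 × 10⁻⁵ × 10.6 × N²
N² = 126,135.4 / (11.8508 × 10⁻⁵) = 1,064,361,900
N ≈ √1,064,361,900 ≈ 32,624.6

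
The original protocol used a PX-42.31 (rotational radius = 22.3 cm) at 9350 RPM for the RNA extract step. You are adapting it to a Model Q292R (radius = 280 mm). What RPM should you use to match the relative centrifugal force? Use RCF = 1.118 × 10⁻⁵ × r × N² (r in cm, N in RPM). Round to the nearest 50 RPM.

RCF_original = 1.118 × 10⁻⁵ × 22.3 × (9350)² = 1.118 × 10⁻⁵ × 22.3 × 87,422,500 ≈ 21,795.7 × g
Your rotor: r = 280 mm = 28.0 cm
21,795.7 = 1.118 × 10⁻⁵ × 28 × N²
N² = 21,795.7 / (31.304 × 10⁻⁵) = 69,625,926
N ≈ √69,625,926 ≈ 8,344.2

≈ 8350 RPM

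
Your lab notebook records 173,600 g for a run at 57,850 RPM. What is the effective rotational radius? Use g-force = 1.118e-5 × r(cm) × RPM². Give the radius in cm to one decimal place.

r ≈ 4.6 cm

173600 = 1.118 × 10⁻⁵ × r × (57850)²
r = 173600 / (1.118 × 10⁻⁵ × 3,346,622,500) = 173600 / 37415.24 ≈ 4.640 cm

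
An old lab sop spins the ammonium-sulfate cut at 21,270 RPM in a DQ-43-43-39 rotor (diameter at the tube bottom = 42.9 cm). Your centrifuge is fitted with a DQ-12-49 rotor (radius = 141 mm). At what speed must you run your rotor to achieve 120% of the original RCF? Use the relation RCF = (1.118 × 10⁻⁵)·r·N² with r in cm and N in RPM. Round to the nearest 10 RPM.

Original rotor: r = 42.9 / 2 = 21.45 cm
RCF_original = 1.118 × 10⁻⁵ × 21.45 × (21270)² = 1.118 × 10⁻⁵ × 21.45 × 452,412,900 ≈ 108,493.6 × g
Target RCF = 1.2 × 108,493.6 ≈ 130,192.3 × g
Your rotor: r = 141 mm = 14.1 cm
130,192.3 = 1.118 × 10⁻⁵ × 14.1 × N²
N² = 130,192.3 / (15.7638 × 10⁻⁵) = 825,894,137
N ≈ √825,894,137 ≈ 28,738.4

≈ 28740 RPM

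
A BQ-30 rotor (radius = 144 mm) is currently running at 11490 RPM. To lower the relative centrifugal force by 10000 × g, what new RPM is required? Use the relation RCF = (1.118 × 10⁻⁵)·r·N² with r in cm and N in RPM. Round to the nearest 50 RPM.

r = 144 mm = 14.4 cm
Current RCF = 1.118 × 10⁻⁵ × 14.4 × (11490)² = 1.118 × 10⁻⁵ × 14.4 × 132,020,100 ≈ 21,254.2 × g
Target RCF = 21,254.2 − 10,000 = 11,254.2 × g
N² = 11,254.2 / (16.0992 × 10⁻⁵) = 69,905,337
N ≈ √69,905,337 ≈ 8,360.9

N₂ ≈ 8350 RPM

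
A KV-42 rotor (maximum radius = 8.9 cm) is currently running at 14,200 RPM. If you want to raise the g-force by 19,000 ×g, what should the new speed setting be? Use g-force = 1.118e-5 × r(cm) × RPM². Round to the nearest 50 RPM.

≈ 19800 RPM

Current RCF = 1.118 × 10⁻⁵ × 8.9 × (14200)² = 1.118 × 10⁻⁵ × 8.9 × 201,640,000 ≈ 20,063.6 × g
Target RCF = 20,063.6 + 19,000 = 39,063.6 × g
N² = 39,063.6 / (9.9502 × 10⁻⁵) = 392,591,104
N ≈ √392,591,104 ≈ 19,813.9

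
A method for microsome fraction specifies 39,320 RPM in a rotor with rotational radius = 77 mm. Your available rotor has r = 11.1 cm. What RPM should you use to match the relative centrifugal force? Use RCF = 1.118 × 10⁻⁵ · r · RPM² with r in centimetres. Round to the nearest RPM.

≈ 32749 RPM

Original rotor: r = 77 mm = 7.7 cm
RCF = 1.118 × 10⁻⁵ × r × N²
RCF_original = 1.118 × 10⁻⁵ × 7.7 × (39320)² = 1.118 × 10⁻⁵ × 7.7 × 1,546,062,400 ≈ 133,094.3 × g
133,094.3 = 1.118 × 10⁻⁵ × 11.1 × N²
N² = 133,094.3 / (12.4098 × 10⁻⁵) = 1,072,493,513
N ≈ √1,072,493,513 ≈ 32,748.9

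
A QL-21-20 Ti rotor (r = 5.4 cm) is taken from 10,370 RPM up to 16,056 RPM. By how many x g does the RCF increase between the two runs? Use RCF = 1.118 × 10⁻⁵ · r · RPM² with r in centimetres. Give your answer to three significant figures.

RCF₁ = 1.118 × 10⁻⁵ × 5.4 × (10370)² = 1.118 × 10⁻⁵ × 5.4 × 107,536,900 ≈ 6,492.2 × g
RCF₂ = 1.118 × 10⁻⁵ × 5.4 × (16056)² = 1.118 × 10⁻⁵ × 5.4 × 257,795,136 ≈ 15,563.6 × g
Increase = 15,563.6 − 6,492.2 = 9,071.4

9070 x g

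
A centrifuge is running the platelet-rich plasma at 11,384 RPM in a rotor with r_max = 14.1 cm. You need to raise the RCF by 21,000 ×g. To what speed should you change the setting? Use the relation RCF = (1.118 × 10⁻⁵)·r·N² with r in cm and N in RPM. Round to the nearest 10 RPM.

16210 RPM

Current RCF = 1.118 × 10⁻⁵ × 14.1 × (11384)² = 1.118 × 10⁻⁵ × 14.1 × 129,595,456 ≈ 20,429.2 × g
Target RCF = 20,429.2 + 21,000 = 41,429.2 × g
N² = 41,429.2 / (15.7638 × 10⁻⁵) = 262,812,266
N ≈ √262,812,266 ≈ 16,211.5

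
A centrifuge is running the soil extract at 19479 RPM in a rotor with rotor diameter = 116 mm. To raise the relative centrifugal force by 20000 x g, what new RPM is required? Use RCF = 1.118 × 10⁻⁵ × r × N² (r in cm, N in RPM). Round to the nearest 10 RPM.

26230 RPM

r = 116 mm / 2 = 58 mm = 5.8 cm
Current RCF = 1.118 × 10⁻⁵ × 5.8 × (19479)² = 1.118 × 10⁻⁵ × 5.8 × 379,431,441 ≈ 24,603.9 × g
Target RCF = 24,603.9 + 20,000 = 44,603.9 × g
N² = 44,603.9 / (6.4844 × 10⁻⁵) = 687,864,721
N ≈ √687,864,721 ≈ 26,227.2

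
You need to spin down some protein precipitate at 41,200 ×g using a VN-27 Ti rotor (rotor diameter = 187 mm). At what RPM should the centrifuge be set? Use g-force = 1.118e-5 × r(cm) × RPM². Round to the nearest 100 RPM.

19900 RPM

r = 187 mm / 2 = 93.5 mm = 9.35 cm
41,200 = 1.118 × 10⁻⁵ × 9.35 × N²
N² = 41,200 / (10.4533 × 10⁻⁵) = 394,133,910
N ≈ √394,133,910 ≈ 19,852.8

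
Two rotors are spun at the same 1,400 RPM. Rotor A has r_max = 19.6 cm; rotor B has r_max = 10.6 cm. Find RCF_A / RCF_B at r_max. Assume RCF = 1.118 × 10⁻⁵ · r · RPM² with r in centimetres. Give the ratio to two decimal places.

At fixed N, RCF ∝ r, so RCF_A/RCF_B = r_A/r_B = 19.6 / 10.6 = 1.8491.

1.85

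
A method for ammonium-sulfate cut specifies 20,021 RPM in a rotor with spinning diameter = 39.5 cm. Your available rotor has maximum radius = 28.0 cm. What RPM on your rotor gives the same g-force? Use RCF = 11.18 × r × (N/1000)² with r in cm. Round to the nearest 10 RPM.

≈ 16810 RPM

Original rotor: r = 39.5 / 2 = 19.75 cm
RCF = 11.18 × r × (N/1000)²
RCF_original = 11.18 × 19.75 × (20.021)² = 11.18 × 19.75 × 400.840441 ≈ 88,507.6 × g
88,507.6 = 11.18 × 28 × (N/1000)²
(N/1000)² = 88,507.6 / 313.04 = 282.7358
N = 1000 × √282.7358 ≈ 16,814.7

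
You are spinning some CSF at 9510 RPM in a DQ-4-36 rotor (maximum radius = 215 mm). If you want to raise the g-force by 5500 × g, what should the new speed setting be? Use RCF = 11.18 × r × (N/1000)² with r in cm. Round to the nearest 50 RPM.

r = 215 mm = 21.5 cm
Current RCF = 11.18 × 21.5 × (9.51)² = 11.18 × 21.5 × 90.4401 ≈ 21,739.1 × g
Target RCF = 21,739.1 + 5,500 = 27,239.1 × g
(N/1000)² = 27,239.1 / 240.37 = 113.3215
N = 1000 × √113.3215 ≈ 10,645.3

10650 RPM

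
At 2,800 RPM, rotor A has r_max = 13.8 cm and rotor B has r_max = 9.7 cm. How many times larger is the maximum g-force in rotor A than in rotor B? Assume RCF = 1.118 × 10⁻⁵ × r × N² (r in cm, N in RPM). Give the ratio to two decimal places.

1.42

At fixed N, RCF ∝ r, so RCF_A/RCF_B = r_A/r_B = 13.8 / 9.7 = 1.4227.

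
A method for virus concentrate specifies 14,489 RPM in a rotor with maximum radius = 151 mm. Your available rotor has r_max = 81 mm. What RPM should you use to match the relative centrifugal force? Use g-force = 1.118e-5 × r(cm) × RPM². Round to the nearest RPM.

Original rotor: r = 151 mm = 15.1 cm
RCF_original = 1.118 × 10⁻⁵ × 15.1 × (14489)² = 1.118 × 10⁻⁵ × 15.1 × 209,931,121 ≈ 35,440.2 × g
Your rotor: r = 81 mm = 8.1 cm
35,440.2 = 1.118 × 10⁻⁵ × 8.1 × N²
N² = 35,440.2 / (9.0558 × 10⁻⁵) = 391,353,608
N ≈ √391,353,608 ≈ 19,782.7

19783 RPM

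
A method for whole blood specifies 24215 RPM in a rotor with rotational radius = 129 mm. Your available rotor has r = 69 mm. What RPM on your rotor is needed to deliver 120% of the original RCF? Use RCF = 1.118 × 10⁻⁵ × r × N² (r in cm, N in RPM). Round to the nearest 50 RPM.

36250 RPM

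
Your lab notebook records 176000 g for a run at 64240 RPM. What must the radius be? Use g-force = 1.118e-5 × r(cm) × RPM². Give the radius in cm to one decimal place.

RCF = 1.118 × 10⁻⁵ × r × N²
176000 = 1.118 × 10⁻⁵ × r × (64240)²
r = 176000 / (1.118 × 10⁻⁵ × 4,126,777,600) = 176000 / 46137.37 ≈ 3.815 cm

r ≈ 3.8 cm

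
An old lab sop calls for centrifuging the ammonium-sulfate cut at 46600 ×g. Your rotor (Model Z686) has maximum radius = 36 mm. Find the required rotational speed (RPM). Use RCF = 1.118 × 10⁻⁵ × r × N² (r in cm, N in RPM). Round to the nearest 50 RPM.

≈ 34050 RPM

r = 36 mm = 3.6 cm
46,600 = 1.118 × 10⁻⁵ × 3.6 × N²
N² = 46,600 / (4.0248 × 10⁻⁵) = 1,157,821,507
N ≈ √1,157,821,507 ≈ 34,026.8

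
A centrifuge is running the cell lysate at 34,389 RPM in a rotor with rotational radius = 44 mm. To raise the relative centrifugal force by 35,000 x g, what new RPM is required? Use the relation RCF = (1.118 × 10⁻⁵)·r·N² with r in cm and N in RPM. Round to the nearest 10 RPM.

43520 RPM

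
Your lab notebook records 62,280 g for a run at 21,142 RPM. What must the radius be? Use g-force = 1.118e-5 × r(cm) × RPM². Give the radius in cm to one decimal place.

r ≈ 12.5 cm

62280 = 1.118 × 10⁻⁵ × r × (21142)²
r = 62280 / (1.118 × 10⁻⁵ × 446,984,164) = 62280 / 4997.283 ≈ 12.463 cm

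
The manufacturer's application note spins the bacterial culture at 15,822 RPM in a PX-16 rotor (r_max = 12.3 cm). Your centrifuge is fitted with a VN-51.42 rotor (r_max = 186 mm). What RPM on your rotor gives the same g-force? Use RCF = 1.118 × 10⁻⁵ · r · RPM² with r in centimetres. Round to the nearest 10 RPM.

12870 RPM

RCF = 1.118 × 10⁻⁵ × r × N²
RCF_original = 1.118 × 10⁻⁵ × 12.3 × (15822)² = 1.118 × 10⁻⁵ × 12.3 × 250,335,684 ≈ 34,424.7 × g
Your rotor: r = 186 mm = 18.6 cm
34,424.7 = 1.118 × 10⁻⁵ × 18.6 × N²
N² = 34,424.7 / (20.7948 × 10⁻⁵) = 165,544,752
N ≈ √165,544,752 ≈ 12,866.4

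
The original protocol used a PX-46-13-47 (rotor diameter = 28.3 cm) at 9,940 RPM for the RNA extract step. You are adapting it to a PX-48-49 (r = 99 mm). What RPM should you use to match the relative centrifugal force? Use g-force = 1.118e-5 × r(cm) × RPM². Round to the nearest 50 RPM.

Original rotor: r = 28.3 / 2 = 14.15 cm
RCF_original = 1.118 × 10⁻⁵ × 14.15 × (9940)² = 1.118 × 10⁻⁵ × 14.15 × 98,803,600 ≈ 15,630.4 × g
Your rotor: r = 99 mm = 9.9 cm
15,630.4 = 1.118 × 10⁻⁵ × 9.9 × N²
N² = 15,630.4 / (11.0682 × 10⁻⁵) = 141,218,988
N ≈ √141,218,988 ≈ 11,883.6

11900 RPM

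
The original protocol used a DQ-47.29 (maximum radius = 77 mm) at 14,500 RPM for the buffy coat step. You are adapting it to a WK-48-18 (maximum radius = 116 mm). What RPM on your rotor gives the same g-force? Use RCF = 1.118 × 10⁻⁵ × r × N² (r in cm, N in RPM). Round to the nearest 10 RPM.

≈ 11810 RPM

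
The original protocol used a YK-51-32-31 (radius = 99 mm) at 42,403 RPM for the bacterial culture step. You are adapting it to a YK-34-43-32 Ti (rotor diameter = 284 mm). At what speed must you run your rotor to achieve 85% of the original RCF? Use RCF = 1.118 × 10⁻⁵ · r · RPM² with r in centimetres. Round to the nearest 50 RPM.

≈ 32650 RPM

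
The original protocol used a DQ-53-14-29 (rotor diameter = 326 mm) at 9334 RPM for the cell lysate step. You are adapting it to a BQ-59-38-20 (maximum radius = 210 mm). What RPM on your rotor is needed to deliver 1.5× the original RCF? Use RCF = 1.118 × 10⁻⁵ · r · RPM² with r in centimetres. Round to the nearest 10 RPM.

10070 RPM

Original rotor: r = 326 mm / 2 = 163 mm = 16.3 cm
RCF_original = 1.118 × 10⁻⁵ × 16.3 × (9334)² = 1.118 × 10⁻⁵ × 16.3 × 87,123,556 ≈ 15,876.9 × g
Target RCF = 1.5 × 15,876.9 ≈ 23,815.3 × g
Your rotor: r = 210 mm = 21.0 cm
23,815.3 = 1.118 × 10⁻⁵ × 21 × N²
N² = 23,815.3 / (23.478 × 10⁻⁵) = 101,436,664
N ≈ √101,436,664 ≈ 10,071.6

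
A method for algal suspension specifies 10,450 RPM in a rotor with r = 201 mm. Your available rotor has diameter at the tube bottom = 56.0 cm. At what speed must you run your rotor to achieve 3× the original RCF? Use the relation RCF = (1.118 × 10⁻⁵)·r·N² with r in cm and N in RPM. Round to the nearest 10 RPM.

≈ 15340 RPM

Original rotor: r = 201 mm = 20.1 cm
RCF_original = 1.118 × 10⁻⁵ × 20.1 × (10450)² = 1.118 × 10⁻⁵ × 20.1 × 109,202,500 ≈ 24,539.8 × g
Target RCF = 3 × 24,539.8 ≈ 73,619.4 × g
Your rotor: r = 56.0 / 2 = 28 cm
73,619.4 = 1.118 × 10⁻⁵ × 28 × N²
N² = 73,619.4 / (31.304 × 10⁻⁵) = 235,175,696
N ≈ √235,175,696 ≈ 15,335.4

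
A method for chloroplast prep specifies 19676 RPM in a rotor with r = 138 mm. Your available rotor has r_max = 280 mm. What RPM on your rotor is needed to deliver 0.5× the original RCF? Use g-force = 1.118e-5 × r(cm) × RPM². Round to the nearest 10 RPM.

Original rotor: r = 138 mm = 13.8 cm
RCF_original = 1.118 × 10⁻⁵ × 13.8 × (19676)² = 1.118 × 10⁻⁵ × 13.8 × 387,144,976 ≈ 59,730.3 × g
Target RCF = 0.5 × 59,730.3 ≈ 29,865.2 × g
Your rotor: r = 280 mm = 28.0 cm
29,865.2 = 1.118 × 10⁻⁵ × 28 × N²
N² = 29,865.2 / (31.304 × 10⁻⁵) = 95,403,782
N ≈ √95,403,782 ≈ 9,767.5

≈ 9770 RPM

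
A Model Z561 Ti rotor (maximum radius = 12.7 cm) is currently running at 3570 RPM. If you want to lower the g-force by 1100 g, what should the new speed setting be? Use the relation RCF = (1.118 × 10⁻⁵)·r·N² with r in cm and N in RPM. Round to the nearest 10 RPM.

Current RCF = 1.118 × 10⁻⁵ × 12.7 × (3570)² = 1.118 × 10⁻⁵ × 12.7 × 12,744,900 ≈ 1,809.6 × g
Target RCF = 1,809.6 − 1,100 = 709.6 × g
N² = 709.6 / (14.1986 × 10⁻⁵) = 4,997,676
N ≈ √4,997,676 ≈ 2,235.5

≈ 2240 RPM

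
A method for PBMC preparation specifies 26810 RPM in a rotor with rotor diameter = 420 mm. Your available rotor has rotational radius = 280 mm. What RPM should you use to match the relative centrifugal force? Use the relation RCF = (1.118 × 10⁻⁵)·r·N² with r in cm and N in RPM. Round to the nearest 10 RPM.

≈ 23220 RPM

Original rotor: r = 420 mm / 2 = 210 mm = 21 cm
RCF_original = 1.118 × 10⁻⁵ × 21 × (26810)² = 1.118 × 10⁻⁵ × 21 × 718,776,100 ≈ 168,754.3 × g
Your rotor: r = 280 mm = 28.0 cm
168,754.3 = 1.118 × 10⁻⁵ × 28 × N²
N² = 168,754.3 / (31.304 × 10⁻⁵) = 539,082,226
N ≈ √539,082,226 ≈ 23,218.1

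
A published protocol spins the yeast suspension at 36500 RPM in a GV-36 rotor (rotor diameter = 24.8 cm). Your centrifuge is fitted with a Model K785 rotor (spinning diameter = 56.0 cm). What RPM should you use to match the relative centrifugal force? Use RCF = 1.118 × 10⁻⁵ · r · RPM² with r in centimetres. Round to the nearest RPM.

24290 RPM

Original rotor: r = 24.8 / 2 = 12.4 cm
RCF_original = 1.118 × 10⁻⁵ × 12.4 × (36500)² = 1.118 × 10⁻⁵ × 12.4 × 1,332,250,000 ≈ 184,692.5 × g
Your rotor: r = 56.0 / 2 = 28 cm
184,692.5 = 1.118 × 10⁻⁵ × 28 × N²
N² = 184,692.5 / (31.304 × 10⁻⁵) = 589,996,486
N ≈ √589,996,486 ≈ 24,289.8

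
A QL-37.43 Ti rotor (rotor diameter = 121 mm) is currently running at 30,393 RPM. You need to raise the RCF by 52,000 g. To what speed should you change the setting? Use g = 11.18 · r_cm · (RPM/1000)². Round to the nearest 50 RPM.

≈ 41150 RPM

r = 121 mm / 2 = 60.5 mm = 6.05 cm
Current RCF = 11.18 × 6.05 × (30.393)² = 11.18 × 6.05 × 923.734449 ≈ 62,480.5 × g
Target RCF = 62,480.5 + 52,000 = 114,480.5 × g
(N/1000)² = 114,480.5 / 67.639 = 1692.522
N = 1000 × √1692.522 ≈ 41,140.3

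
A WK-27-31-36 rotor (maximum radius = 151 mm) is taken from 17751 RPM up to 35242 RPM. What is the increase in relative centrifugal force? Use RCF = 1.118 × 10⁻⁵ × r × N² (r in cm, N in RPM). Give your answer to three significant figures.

r = 151 mm = 15.1 cm
RCF₁ = 1.118 × 10⁻⁵ × 15.1 × (17751)² = 1.118 × 10⁻⁵ × 15.1 × 315,098,001 ≈ 53,194.2 × g
RCF₂ = 1.118 × 10⁻⁵ × 15.1 × (35242)² = 1.118 × 10⁻⁵ × 15.1 × 1,241,998,564 ≈ 209,671.7 × g
Increase = 209,671.7 − 53,194.2 = 156,477.5

156000 × g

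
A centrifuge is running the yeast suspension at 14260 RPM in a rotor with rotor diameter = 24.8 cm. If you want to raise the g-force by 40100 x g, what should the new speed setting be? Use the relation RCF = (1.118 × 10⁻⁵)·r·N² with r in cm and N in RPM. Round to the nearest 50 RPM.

r = 24.8 / 2 = 12.4 cm
Current RCF = 1.118 × 10⁻⁵ × 12.4 × (14260)² = 1.118 × 10⁻⁵ × 12.4 × 203,347,600 ≈ 28,190.5 × g
Target RCF = 28,190.5 + 40,100 = 68,290.5 × g
N² = 68,290.5 / (13.8632 × 10⁻⁵) = 492,602,718
N ≈ √492,602,718 ≈ 22,194.7

N₂ ≈ 22200 RPM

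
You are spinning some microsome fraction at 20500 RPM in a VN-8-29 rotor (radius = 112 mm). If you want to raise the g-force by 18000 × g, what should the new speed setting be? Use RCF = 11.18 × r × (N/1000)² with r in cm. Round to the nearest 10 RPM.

r = 112 mm = 11.2 cm
Current RCF = 11.18 × 11.2 × (20.5)² = 11.18 × 11.2 × 420.25 ≈ 52,622 × g
Target RCF = 52,622 + 18,000 = 70,622 × g
(N/1000)² = 70,622 / 125.216 = 564.0014
N = 1000 × √564.0014 ≈ 23,748.7

N₂ ≈ 23750 RPM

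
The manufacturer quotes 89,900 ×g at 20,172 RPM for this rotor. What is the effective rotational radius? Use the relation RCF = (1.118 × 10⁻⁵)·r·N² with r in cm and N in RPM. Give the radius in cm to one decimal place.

RCF = 1.118 × 10⁻⁵ × r × N²
89900 = 1.118 × 10⁻⁵ × r × (20172)²
r = 89900 / (1.118 × 10⁻⁵ × 406,909,584) = 89900 / 4549.249 ≈ 19.762 cm

≈ 19.8 cm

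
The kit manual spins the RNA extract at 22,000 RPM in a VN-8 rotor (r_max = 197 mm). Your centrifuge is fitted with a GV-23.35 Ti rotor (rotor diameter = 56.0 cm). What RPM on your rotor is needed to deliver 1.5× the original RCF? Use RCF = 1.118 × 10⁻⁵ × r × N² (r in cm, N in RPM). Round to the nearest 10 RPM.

22600 RPM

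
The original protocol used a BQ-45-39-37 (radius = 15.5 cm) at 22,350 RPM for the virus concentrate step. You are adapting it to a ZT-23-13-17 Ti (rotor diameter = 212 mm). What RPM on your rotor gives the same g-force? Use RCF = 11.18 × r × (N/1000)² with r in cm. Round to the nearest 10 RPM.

≈ 27030 RPM

RCF_original = 11.18 × 15.5 × (22.35)² = 11.18 × 15.5 × 499.5225 ≈ 86,562.3 × g
Your rotor: r = 212 mm / 2 = 106 mm = 10.6 cm
86,562.3 = 11.18 × 10.6 × (N/1000)²
(N/1000)² = 86,562.3 / 118.508 = 730.4342
N = 1000 × √730.4342 ≈ 27,026.5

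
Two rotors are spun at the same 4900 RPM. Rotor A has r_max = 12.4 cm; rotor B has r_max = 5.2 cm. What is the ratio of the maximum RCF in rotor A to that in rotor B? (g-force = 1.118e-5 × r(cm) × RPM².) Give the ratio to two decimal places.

At fixed N, RCF ∝ r, so RCF_A/RCF_B = r_A/r_B = 12.4 / 5.2 = 2.3846.

2.38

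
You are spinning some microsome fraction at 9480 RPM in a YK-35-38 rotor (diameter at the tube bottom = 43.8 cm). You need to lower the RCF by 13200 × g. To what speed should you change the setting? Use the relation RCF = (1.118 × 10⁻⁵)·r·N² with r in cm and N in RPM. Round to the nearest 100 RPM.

6000 RPM

r = 43.8 / 2 = 21.9 cm
Current RCF = 1.118 × 10⁻⁵ × 21.9 × (9480)² = 1.118 × 10⁻⁵ × 21.9 × 89,870,400 ≈ 22,004 × g
Target RCF = 22,004 − 13,200 = 8,804 × g
N² = 8,804 / (24.4842 × 10⁻⁵) = 35,957,883
N ≈ √35,957,883 ≈ 5,996.5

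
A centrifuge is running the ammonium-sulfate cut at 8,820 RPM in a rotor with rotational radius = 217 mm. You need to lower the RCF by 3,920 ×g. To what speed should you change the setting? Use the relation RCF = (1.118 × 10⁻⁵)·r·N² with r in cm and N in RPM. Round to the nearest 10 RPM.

7850 RPM

r = 217 mm = 21.7 cm
Current RCF = 1.118 × 10⁻⁵ × 21.7 × (8820)² = 1.118 × 10⁻⁵ × 21.7 × 77,792,400 ≈ 18,872.9 × g
Target RCF = 18,872.9 − 3,920 = 14,952.9 × g
N² = 14,952.9 / (24.2606 × 10⁻⁵) = 61,634,502
N ≈ √61,634,502 ≈ 7,850.8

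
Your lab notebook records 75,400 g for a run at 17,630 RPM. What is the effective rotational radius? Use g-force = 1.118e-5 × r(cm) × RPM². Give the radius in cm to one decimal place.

75400 = 1.118 × 10⁻⁵ × r × (17630)²
r = 75400 / (1.118 × 10⁻⁵ × 310,816,900) = 75400 / 3474.933 ≈ 21.698 cm

≈ 21.7 cm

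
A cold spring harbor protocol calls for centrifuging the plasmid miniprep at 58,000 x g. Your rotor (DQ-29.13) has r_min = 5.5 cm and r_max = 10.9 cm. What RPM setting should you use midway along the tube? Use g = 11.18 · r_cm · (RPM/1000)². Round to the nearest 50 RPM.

r_avg = (5.5 + 10.9) / 2 = 8.2 cm
RCF = 11.18 × r × (N/1000)²
58,000 = 11.18 × 8.2 × (N/1000)²
(N/1000)² = 58,000 / 91.676 = 632.6629
N = 1000 × √632.6629 ≈ 25,152.8

≈ 25150 RPM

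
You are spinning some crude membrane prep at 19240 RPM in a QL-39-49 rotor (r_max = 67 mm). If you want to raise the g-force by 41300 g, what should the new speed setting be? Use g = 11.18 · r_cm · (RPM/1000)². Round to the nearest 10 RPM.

N₂ ≈ 30360 RPM

r = 67 mm = 6.7 cm
Current RCF = 11.18 × 6.7 × (19.24)² = 11.18 × 6.7 × 370.1776 ≈ 27,728.5 × g
Target RCF = 27,728.5 + 41,300 = 69,028.5 × g
(N/1000)² = 69,028.5 / 74.906 = 921.535
N = 1000 × √921.535 ≈ 30,356.8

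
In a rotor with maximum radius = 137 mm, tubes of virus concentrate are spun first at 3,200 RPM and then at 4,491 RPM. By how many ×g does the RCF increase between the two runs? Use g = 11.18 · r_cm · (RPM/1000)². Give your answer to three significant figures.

r = 137 mm = 13.7 cm
RCF₁ = 11.18 × 13.7 × (3.2)² = 11.18 × 13.7 × 10.24 ≈ 1,568.4 × g
RCF₂ = 11.18 × 13.7 × (4.491)² = 11.18 × 13.7 × 20.169081 ≈ 3,089.2 × g
Increase = 3,089.2 − 1,568.4 = 1,520.8

1520 ×g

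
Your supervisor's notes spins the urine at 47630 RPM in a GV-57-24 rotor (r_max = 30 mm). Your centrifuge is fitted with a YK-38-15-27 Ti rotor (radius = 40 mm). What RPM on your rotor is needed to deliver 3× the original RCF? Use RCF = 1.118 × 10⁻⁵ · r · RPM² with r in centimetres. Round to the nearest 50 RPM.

Original rotor: r = 30 mm = 3.0 cm
RCF_original = 1.118 × 10⁻⁵ × 3 × (47630)² = 1.118 × 10⁻⁵ × 3 × 2,268,616,900 ≈ 76,089.4 × g
Target RCF = 3 × 76,089.4 ≈ 228,268.2 × g
Your rotor: r = 40 mm = 4.0 cm
228,268.2 = 1.118 × 10⁻⁵ × 4 × N²
N² = 228,268.2 / (4.472 × 10⁻⁵) = 5,104,387,299
N ≈ √5,104,387,299 ≈ 71,445.0

≈ 71450 RPM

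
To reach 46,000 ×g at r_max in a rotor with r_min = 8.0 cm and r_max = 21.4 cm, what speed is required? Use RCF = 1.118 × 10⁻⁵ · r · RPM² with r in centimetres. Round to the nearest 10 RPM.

N ≈ 13870 RPM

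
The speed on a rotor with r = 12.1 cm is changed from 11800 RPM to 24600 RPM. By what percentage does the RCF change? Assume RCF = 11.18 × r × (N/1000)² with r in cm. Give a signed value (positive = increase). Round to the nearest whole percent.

RCF ∝ N², so the ratio is (24600/11800)² = (2.084746)² = 4.3462.
Change = 4.3462 − 1 = +3.3462 → +334.6%.

+335%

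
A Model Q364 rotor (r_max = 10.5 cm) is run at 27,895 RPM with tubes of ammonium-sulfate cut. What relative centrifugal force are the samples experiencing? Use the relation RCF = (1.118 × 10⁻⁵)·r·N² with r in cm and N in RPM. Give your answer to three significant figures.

RCF ≈ 91300 g

RCF = 1.118 × 10⁻⁵ × 10.5 × (27895)² = 1.118 × 10⁻⁵ × 10.5 × 778,131,025 ≈ 91,344.8 × g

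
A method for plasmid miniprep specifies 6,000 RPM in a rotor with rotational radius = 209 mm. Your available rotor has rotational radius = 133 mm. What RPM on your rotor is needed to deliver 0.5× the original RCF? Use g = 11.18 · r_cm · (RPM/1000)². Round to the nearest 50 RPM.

Original rotor: r = 209 mm = 20.9 cm
RCF = 11.18 × r × (N/1000)²
RCF_original = 11.18 × 20.9 × (6)² = 11.18 × 20.9 × 36 ≈ 8,411.8 × g
Target RCF = 0.5 × 8,411.8 ≈ 4,205.9 × g
Your rotor: r = 133 mm = 13.3 cm
4,205.9 = 11.18 × 13.3 × (N/1000)²
(N/1000)² = 4,205.9 / 148.694 = 28.28561
N = 1000 × √28.28561 ≈ 5,318.4

≈ 5300 RPM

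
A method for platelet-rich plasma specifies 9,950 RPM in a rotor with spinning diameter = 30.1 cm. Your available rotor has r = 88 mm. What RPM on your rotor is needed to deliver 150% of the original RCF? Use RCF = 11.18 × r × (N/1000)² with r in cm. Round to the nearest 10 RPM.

≈ 15940 RPM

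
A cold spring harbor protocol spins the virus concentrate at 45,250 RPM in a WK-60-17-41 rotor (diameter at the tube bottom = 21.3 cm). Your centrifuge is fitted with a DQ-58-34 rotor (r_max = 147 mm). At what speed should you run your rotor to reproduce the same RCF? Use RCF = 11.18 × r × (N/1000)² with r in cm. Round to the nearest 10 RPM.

≈ 38520 RPM

Original rotor: r = 21.3 / 2 = 10.65 cm
RCF = 11.18 × r × (N/1000)²
RCF_original = 11.18 × 10.65 × (45.25)² = 11.18 × 10.65 × 2,047.5625 ≈ 243,797.1 × g
Your rotor: r = 147 mm = 14.7 cm
243,797.1 = 11.18 × 14.7 × (N/1000)²
(N/1000)² = 243,797.1 / 164.346 = 1483.438
N = 1000 × √1483.438 ≈ 38,515.4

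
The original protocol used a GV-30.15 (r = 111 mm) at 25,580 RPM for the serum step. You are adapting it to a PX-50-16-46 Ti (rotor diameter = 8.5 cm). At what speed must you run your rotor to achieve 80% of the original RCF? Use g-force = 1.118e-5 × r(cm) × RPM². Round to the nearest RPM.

Original rotor: r = 111 mm = 11.1 cm
RCF_original = 1.118 × 10⁻⁵ × 11.1 × (25580)² = 1.118 × 10⁻⁵ × 11.1 × 654,336,400 ≈ 81,201.8 × g
Target RCF = 0.8 × 81,201.8 ≈ 64,961.4 × g
Your rotor: r = 8.5 / 2 = 4.25 cm
64,961.4 = 1.118 × 10⁻⁵ × 4.25 × N²
N² = 64,961.4 / (4.7515 × 10⁻⁵) = 1,367,176,681
N ≈ √1,367,176,681 ≈ 36,975.4

≈ 36975 RPM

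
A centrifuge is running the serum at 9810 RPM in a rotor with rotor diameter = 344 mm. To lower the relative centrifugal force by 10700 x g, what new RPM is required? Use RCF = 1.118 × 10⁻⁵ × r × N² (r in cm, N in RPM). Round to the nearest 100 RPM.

r = 344 mm / 2 = 172 mm = 17.2 cm
Current RCF = 1.118 × 10⁻⁵ × 17.2 × (9810)² = 1.118 × 10⁻⁵ × 17.2 × 96,236,100 ≈ 18,505.8 × g
Target RCF = 18,505.8 − 10,700 = 7,805.8 × g
N² = 7,805.8 / (19.2296 × 10⁻⁵) = 40,592,628
N ≈ √40,592,628 ≈ 6,371.2

6400 RPM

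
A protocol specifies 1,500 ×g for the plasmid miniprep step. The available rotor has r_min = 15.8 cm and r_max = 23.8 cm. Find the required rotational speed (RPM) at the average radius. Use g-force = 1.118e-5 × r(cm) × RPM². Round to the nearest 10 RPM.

2600 RPM

r_avg = (15.8 + 23.8) / 2 = 19.8 cm
1,500 = 1.118 × 10⁻⁵ × 19.8 × N²
N² = 1,500 / (22.1364 × 10⁻⁵) = 6,776,170
N ≈ √6,776,170 ≈ 2,603.1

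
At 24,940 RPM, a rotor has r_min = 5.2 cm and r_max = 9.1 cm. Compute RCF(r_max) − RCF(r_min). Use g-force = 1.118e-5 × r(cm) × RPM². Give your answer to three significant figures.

RCF_max = 1.118 × 10⁻⁵ × 9.1 × (24940)² = 1.118 × 10⁻⁵ × 9.1 × 622,003,600 ≈ 63,281.4 × g
RCF_min = 1.118 × 10⁻⁵ × 5.2 × (24940)² = 1.118 × 10⁻⁵ × 5.2 × 622,003,600 ≈ 36,160.8 × g
ΔRCF = 63,281.4 − 36,160.8 = 27,120.6

ΔRCF ≈ 27100 ×g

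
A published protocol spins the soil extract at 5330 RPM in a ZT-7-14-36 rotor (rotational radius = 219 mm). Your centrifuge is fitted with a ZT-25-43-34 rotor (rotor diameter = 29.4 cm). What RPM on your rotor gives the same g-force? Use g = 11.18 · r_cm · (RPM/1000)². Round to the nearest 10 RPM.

Original rotor: r = 219 mm = 21.9 cm
RCF = 11.18 × r × (N/1000)²
RCF_original = 11.18 × 21.9 × (5.33)² = 11.18 × 21.9 × 28.4089 ≈ 6,955.7 × g
Your rotor: r = 29.4 / 2 = 14.7 cm
6,955.7 = 11.18 × 14.7 × (N/1000)²
(N/1000)² = 6,955.7 / 164.346 = 42.32351
N = 1000 × √42.32351 ≈ 6,505.7

≈ 6510 RPM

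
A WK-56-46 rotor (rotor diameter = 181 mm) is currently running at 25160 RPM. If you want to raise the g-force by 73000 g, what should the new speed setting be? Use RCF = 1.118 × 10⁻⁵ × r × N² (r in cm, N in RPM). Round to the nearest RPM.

r = 181 mm / 2 = 90.5 mm = 9.05 cm
Current RCF = 1.118 × 10⁻⁵ × 9.05 × (25160)² = 1.118 × 10⁻⁵ × 9.05 × 633,025,600 ≈ 64,048.9 × g
Target RCF = 64,048.9 + 73,000 = 137,048.9 × g
N² = 137,048.9 / (10.1179 × 10⁻⁵) = 1,354,519,218
N ≈ √1,354,519,218 ≈ 36,803.8

≈ 36804 RPM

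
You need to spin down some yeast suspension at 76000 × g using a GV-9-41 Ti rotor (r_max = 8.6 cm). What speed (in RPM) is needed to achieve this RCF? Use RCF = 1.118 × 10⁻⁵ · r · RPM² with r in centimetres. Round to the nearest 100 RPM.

N ≈ 28100 RPM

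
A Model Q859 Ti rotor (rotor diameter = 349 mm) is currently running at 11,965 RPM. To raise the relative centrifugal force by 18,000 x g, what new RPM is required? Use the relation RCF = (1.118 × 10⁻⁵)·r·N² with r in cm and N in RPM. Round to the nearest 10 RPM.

r = 349 mm / 2 = 174.5 mm = 17.45 cm
Current RCF = 1.118 × 10⁻⁵ × 17.45 × (11965)² = 1.118 × 10⁻⁵ × 17.45 × 143,161,225 ≈ 27,929.5 × g
Target RCF = 27,929.5 + 18,000 = 45,929.5 × g
N² = 45,929.5 / (19.5091 × 10⁻⁵) = 235,426,032
N ≈ √235,426,032 ≈ 15,343.6

15340 RPM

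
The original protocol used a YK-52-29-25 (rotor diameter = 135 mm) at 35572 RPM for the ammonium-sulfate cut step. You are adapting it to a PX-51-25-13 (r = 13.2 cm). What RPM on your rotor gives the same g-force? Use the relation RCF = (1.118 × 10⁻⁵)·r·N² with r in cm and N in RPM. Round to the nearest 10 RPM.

Original rotor: r = 135 mm / 2 = 67.5 mm = 6.75 cm
RCF_original = 1.118 × 10⁻⁵ × 6.75 × (35572)² = 1.118 × 10⁻⁵ × 6.75 × 1,265,367,184 ≈ 95,490.9 × g
95,490.9 = 1.118 × 10⁻⁵ × 13.2 × N²
N² = 95,490.9 / (14.7576 × 10⁻⁵) = 647,062,530
N ≈ √647,062,530 ≈ 25,437.4

≈ 25440 RPM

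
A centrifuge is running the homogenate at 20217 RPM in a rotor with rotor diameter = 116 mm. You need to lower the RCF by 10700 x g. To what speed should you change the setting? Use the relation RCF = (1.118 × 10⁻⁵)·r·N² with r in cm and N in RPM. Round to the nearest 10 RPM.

r = 116 mm / 2 = 58 mm = 5.8 cm
Current RCF = 1.118 × 10⁻⁵ × 5.8 × (20217)² = 1.118 × 10⁻⁵ × 5.8 × 408,727,089 ≈ 26,503.5 × g
Target RCF = 26,503.5 − 10,700 = 15,803.5 × g
N² = 15,803.5 / (6.4844 × 10⁻⁵) = 243,715,687
N ≈ √243,715,687 ≈ 15,611.4

15610 RPM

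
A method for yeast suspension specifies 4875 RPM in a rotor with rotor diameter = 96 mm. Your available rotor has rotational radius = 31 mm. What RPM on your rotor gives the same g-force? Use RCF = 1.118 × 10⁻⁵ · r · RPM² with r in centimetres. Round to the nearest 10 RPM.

6070 RPM

Original rotor: r = 96 mm / 2 = 48 mm = 4.8 cm
RCF_original = 1.118 × 10⁻⁵ × 4.8 × (4875)² = 1.118 × 10⁻⁵ × 4.8 × 23,765,625 ≈ 1,275.4 × g
Your rotor: r = 31 mm = 3.1 cm
1,275.4 = 1.118 × 10⁻⁵ × 3.1 × N²
N² = 1,275.4 / (3.4658 × 10⁻⁵) = 36,799,585
N ≈ √36,799,585 ≈ 6,066.3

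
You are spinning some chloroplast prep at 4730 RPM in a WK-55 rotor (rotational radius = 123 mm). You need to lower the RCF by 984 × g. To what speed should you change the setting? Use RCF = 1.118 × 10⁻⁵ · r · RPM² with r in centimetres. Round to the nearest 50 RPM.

N₂ ≈ 3900 RPM

r = 123 mm = 12.3 cm
Current RCF = 1.118 × 10⁻⁵ × 12.3 × (4730)² = 1.118 × 10⁻⁵ × 12.3 × 22,372,900 ≈ 3,076.6 × g
Target RCF = 3,076.6 − 984 = 2,092.6 × g
N² = 2,092.6 / (13.7514 × 10⁻⁵) = 15,217,360
N ≈ √15,217,360 ≈ 3,900.9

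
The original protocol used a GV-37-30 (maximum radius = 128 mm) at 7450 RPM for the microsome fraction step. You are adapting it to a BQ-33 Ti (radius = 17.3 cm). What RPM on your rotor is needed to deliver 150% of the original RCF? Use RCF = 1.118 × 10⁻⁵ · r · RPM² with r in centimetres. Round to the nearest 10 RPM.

Original rotor: r = 128 mm = 12.8 cm
RCF_original = 1.118 × 10⁻⁵ × 12.8 × (7450)² = 1.118 × 10⁻⁵ × 12.8 × 55,502,500 ≈ 7,942.6 × g
Target RCF = 1.5 × 7,942.6 ≈ 11,913.9 × g
11,913.9 = 1.118 × 10⁻⁵ × 17.3 × N²
N² = 11,913.9 / (19.3414 × 10⁻⁵) = 61,597,919
N ≈ √61,597,919 ≈ 7,848.4

7850 RPM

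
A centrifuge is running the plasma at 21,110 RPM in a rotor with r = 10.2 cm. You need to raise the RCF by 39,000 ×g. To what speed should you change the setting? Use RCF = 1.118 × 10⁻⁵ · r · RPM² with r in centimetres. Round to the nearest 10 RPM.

Current RCF = 1.118 × 10⁻⁵ × 10.2 × (21110)² = 1.118 × 10⁻⁵ × 10.2 × 445,632,100 ≈ 50,818.1 × g
Target RCF = 50,818.1 + 39,000 = 89,818.1 × g
N² = 89,818.1 / (11.4036 × 10⁻⁵) = 787,629,345
N ≈ √787,629,345 ≈ 28,064.7

28060 RPM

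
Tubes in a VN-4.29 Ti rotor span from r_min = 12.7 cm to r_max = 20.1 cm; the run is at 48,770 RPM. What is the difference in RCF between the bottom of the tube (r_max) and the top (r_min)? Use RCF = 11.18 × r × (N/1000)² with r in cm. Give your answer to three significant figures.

197000 × g

RCF_max = 11.18 × 20.1 × (48.77)² = 11.18 × 20.1 × 2,378.5129 ≈ 534,494.7 × g
RCF_min = 11.18 × 12.7 × (48.77)² = 11.18 × 12.7 × 2,378.5129 ≈ 337,715.5 × g
ΔRCF = 534,494.7 − 337,715.5 = 196,779.2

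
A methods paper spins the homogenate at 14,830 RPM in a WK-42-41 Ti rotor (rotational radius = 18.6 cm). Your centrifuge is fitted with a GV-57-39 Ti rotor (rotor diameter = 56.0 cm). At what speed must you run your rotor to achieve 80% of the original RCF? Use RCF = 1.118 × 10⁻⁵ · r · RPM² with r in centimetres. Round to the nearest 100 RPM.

≈ 10800 RPM

RCF_original = 1.118 × 10⁻⁵ × 18.6 × (14830)² = 1.118 × 10⁻⁵ × 18.6 × 219,928,900 ≈ 45,733.8 × g
Target RCF = 0.8 × 45,733.8 ≈ 36,587 × g
Your rotor: r = 56.0 / 2 = 28 cm
36,587 = 1.118 × 10⁻⁵ × 28 × N²
N² = 36,587 / (31.304 × 10⁻⁵) = 116,876,438
N ≈ √116,876,438 ≈ 10,810.9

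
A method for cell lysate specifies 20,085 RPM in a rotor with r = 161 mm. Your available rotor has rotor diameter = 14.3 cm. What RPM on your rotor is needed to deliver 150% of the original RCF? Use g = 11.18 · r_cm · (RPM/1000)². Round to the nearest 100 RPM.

Original rotor: r = 161 mm = 16.1 cm
RCF_original = 11.18 × 16.1 × (20.085)² = 11.18 × 16.1 × 403.407225 ≈ 72,612.5 × g
Target RCF = 1.5 × 72,612.5 ≈ 108,918.8 × g
Your rotor: r = 14.3 / 2 = 7.15 cm
108,918.8 = 11.18 × 7.15 × (N/1000)²
(N/1000)² = 108,918.8 / 79.937 = 1362.558
N = 1000 × √1362.558 ≈ 36,912.8

≈ 36900 RPM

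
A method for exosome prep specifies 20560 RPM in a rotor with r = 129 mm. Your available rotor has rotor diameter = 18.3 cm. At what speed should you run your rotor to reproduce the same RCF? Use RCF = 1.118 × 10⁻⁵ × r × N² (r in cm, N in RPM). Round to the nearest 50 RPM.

Original rotor: r = 129 mm = 12.9 cm
RCF = 1.118 × 10⁻⁵ × r × N²
RCF_original = 1.118 × 10⁻⁵ × 12.9 × (20560)² = 1.118 × 10⁻⁵ × 12.9 × 422,713,600 ≈ 60,964.6 × g
Your rotor: r = 18.3 / 2 = 9.15 cm
60,964.6 = 1.118 × 10⁻⁵ × 9.15 × N²
N² = 60,964.6 / (10.2297 × 10⁻⁵) = 595,956,871
N ≈ √595,956,871 ≈ 24,412.2

24400 RPM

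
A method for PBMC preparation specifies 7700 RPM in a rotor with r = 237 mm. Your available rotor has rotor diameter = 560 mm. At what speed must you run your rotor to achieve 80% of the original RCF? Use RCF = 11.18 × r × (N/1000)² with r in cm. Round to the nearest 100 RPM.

6300 RPM

Original rotor: r = 237 mm = 23.7 cm
RCF = 11.18 × r × (N/1000)²
RCF_original = 11.18 × 23.7 × (7.7)² = 11.18 × 23.7 × 59.29 ≈ 15,709.8 × g
Target RCF = 0.8 × 15,709.8 ≈ 12,567.8 × g
Your rotor: r = 560 mm / 2 = 280 mm = 28 cm
12,567.8 = 11.18 × 28 × (N/1000)²
(N/1000)² = 12,567.8 / 313.04 = 40.14758
N = 1000 × √40.14758 ≈ 6,336.2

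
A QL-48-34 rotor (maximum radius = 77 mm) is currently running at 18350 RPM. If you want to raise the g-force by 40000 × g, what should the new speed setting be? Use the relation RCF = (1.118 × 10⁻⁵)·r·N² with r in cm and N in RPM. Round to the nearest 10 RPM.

N₂ ≈ 28310 RPM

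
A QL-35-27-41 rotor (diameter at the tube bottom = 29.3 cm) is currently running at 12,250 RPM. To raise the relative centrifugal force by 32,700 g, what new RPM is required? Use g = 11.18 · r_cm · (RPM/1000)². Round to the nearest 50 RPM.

≈ 18700 RPM

r = 29.3 / 2 = 14.65 cm
Current RCF = 11.18 × 14.65 × (12.25)² = 11.18 × 14.65 × 150.0625 ≈ 24,578.3 × g
Target RCF = 24,578.3 + 32,700 = 57,278.3 × g
(N/1000)² = 57,278.3 / 163.787 = 349.7121
N = 1000 × √349.7121 ≈ 18,700.6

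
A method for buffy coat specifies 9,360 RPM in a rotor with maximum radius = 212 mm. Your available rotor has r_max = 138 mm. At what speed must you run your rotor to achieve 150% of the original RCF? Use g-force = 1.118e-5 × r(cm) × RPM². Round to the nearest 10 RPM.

14210 RPM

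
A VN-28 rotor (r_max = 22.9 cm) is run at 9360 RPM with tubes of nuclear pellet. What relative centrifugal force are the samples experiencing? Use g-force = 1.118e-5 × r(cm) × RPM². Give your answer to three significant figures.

RCF = 1.118 × 10⁻⁵ × 22.9 × (9360)² = 1.118 × 10⁻⁵ × 22.9 × 87,609,600 ≈ 22,430 × g

22400 × g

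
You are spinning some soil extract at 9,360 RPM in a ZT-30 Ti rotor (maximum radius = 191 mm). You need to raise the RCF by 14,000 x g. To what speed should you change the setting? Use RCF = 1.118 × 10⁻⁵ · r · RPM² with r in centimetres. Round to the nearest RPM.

≈ 12376 RPM

r = 191 mm = 19.1 cm
Current RCF = 1.118 × 10⁻⁵ × 19.1 × (9360)² = 1.118 × 10⁻⁵ × 19.1 × 87,609,600 ≈ 18,708 × g
Target RCF = 18,708 + 14,000 = 32,708 × g
N² = 32,708 / (21.3538 × 10⁻⁵) = 153,171,801
N ≈ √153,171,801 ≈ 12,376.3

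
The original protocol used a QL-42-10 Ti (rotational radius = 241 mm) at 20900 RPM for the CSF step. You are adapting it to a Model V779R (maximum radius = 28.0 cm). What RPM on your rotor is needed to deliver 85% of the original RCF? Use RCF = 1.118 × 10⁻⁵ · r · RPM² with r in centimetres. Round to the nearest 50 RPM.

Original rotor: r = 241 mm = 24.1 cm
RCF_original = 1.118 × 10⁻⁵ × 24.1 × (20900)² = 1.118 × 10⁻⁵ × 24.1 × 436,810,000 ≈ 117,693.2 × g
Target RCF = 0.85 × 117,693.2 ≈ 100,039.2 × g
100,039.2 = 1.118 × 10⁻⁵ × 28 × N²
N² = 100,039.2 / (31.304 × 10⁻⁵) = 319,573,217
N ≈ √319,573,217 ≈ 17,876.6

≈ 17900 RPM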